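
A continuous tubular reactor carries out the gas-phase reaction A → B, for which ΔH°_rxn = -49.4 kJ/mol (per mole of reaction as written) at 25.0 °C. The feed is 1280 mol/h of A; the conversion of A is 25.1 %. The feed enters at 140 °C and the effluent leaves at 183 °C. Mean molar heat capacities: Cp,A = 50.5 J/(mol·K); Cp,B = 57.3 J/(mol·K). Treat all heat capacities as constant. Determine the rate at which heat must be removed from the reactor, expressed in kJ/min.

Q_out = 212 kJ/min

Extent of reaction ξ = 0.251 × 1280 = 321.28 mol/h
Reaction term: ξ·ΔH°_rxn = 321.28 × -49.4 = -15871 kJ/h
Sensible, feed 140→25 °C: -7433.6 kJ/h
Outlet flows (mol/h): A 958.72, B 321.28
Sensible, products 25→183 °C: 10558 kJ/h
Q = ΔH = -12747 kJ/h = -3.5407 kW
Heat removed = 212.44 kJ/min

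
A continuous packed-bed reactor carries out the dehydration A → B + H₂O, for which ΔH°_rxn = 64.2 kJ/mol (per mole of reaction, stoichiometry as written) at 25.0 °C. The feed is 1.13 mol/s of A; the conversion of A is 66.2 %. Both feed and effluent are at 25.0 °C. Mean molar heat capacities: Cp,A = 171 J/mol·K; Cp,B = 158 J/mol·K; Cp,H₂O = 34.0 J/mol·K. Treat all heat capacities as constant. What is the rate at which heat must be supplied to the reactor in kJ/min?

Q_in = 2880 kJ/min

Extent of reaction ξ = 0.662 × 1.13 = 0.74806 mol/s
Reaction term: ξ·ΔH°_rxn = 0.74806 × 64.2 = 48.025 kJ/s
Q = ΔH = 48.025 kJ/s = 48.025 kW
Heat supplied = 2881.5 kJ/min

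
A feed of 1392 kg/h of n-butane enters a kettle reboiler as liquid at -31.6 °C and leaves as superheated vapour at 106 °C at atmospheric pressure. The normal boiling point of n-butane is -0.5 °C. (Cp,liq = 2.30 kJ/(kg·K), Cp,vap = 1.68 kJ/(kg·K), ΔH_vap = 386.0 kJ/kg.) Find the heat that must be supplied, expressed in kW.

liquid -31.6→-0.5 °C: 71.53 kJ/kg
vaporisation at -0.5 °C: 386 kJ/kg
vapour -0.5→106 °C: 178.92 kJ/kg
Δh = 71.53 + 386 + 178.92 = 636.45 kJ/kg
Q = ṁ·Δh = 1392 kg/h × 636.45 kJ/kg = 885940 kJ/h
|Q| = 246.09 kW

Q = 246 kW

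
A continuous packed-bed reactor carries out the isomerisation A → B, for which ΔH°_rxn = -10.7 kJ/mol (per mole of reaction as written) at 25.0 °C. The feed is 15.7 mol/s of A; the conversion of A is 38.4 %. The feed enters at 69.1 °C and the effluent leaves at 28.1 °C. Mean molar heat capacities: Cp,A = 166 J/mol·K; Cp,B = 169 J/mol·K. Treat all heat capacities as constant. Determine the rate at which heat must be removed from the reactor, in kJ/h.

Extent of reaction ξ = 0.384 × 15.7 = 6.0288 mol/s
Reaction term: ξ·ΔH°_rxn = 6.0288 × -10.7 = -64.508 kJ/s
Sensible, feed 69.1→25 °C: -114.93 kJ/s
Outlet flows (mol/s): A 9.6712, B 6.0288
Sensible, products 25→28.1 °C: 8.1353 kJ/s
Q = ΔH = -171.31 kJ/s = -171.31 kW
Heat removed = 616700 kJ/h

Q_out = 617000 kJ/h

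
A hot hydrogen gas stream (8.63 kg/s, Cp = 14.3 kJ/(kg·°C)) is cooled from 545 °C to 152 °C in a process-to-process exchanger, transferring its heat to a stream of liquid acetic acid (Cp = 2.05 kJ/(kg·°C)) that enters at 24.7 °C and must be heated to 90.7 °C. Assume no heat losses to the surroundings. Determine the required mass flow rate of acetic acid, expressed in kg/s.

ṁ_c = 358 kg/s

Heat released by hot stream: Q = 8.63 × 14.3 × (545 − 152) = 48500 kJ/s
Energy balance on cold side (adiabatic exchanger): Q = ṁ_c·Cp_c·(T_c,out − T_c,in)
ṁ_c = 48500 / [2.05 × (90.7 − 24.7)] = 358.46 kg/s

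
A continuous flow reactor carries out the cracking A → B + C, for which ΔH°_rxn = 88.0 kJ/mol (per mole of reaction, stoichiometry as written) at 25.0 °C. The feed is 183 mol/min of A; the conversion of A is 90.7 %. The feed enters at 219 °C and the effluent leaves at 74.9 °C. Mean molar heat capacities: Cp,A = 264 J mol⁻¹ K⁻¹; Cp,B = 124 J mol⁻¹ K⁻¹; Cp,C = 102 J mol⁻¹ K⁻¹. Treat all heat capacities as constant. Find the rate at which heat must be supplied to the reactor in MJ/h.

Extent of reaction ξ = 0.907 × 183 = 165.98 mol/min
Reaction term: ξ·ΔH°_rxn = 165.98 × 88.0 = 14606 kJ/min
Sensible, feed 219→25 °C: -9372.5 kJ/min
Outlet flows (mol/min): A 17.019, B 165.98, C 165.98
Sensible, products 25→74.9 °C: 2096 kJ/min
Q = ΔH = 7329.8 kJ/min = 122.16 kW
Heat supplied = 439.79 MJ/h

Q_in = 440 MJ/h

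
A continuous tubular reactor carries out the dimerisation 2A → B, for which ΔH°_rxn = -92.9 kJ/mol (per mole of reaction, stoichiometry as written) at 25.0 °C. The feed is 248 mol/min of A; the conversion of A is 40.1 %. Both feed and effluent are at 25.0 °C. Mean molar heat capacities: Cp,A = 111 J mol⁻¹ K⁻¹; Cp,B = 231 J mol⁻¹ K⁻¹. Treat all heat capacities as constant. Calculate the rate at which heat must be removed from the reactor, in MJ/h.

Extent of reaction ξ = 0.401 × 248 / 2 = 49.724 mol/min
Reaction term: ξ·ΔH°_rxn = 49.724 × -92.9 = -4619.4 kJ/min
Q = ΔH = -4619.4 kJ/min = -76.989 kW
Heat removed = 277.16 MJ/h

Q_out = 277 MJ/h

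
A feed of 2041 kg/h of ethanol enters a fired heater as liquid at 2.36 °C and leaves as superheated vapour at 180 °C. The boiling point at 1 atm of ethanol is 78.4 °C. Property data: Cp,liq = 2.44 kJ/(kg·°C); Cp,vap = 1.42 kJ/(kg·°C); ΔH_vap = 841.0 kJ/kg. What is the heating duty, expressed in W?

liquid 2.36→78.4 °C: 185.54 kJ/kg
vaporisation at 78.4 °C: 841 kJ/kg
vapour 78.4→180 °C: 144.27 kJ/kg
Δh = 185.54 + 841 + 144.27 = 1170.8 kJ/kg
Q = ṁ·Δh = 2041 kg/h × 1170.8 kJ/kg = 2.3896e+06 kJ/h
|Q| = 663.78 kW = 663780 W

Q = 664000 W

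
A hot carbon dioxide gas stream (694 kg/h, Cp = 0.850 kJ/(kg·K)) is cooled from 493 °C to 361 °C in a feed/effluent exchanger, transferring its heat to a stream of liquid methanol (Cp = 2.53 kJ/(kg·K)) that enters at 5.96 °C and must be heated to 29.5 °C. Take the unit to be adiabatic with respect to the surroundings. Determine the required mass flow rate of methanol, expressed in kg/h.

ṁ_c = 1310 kg/h

Heat released by hot stream: Q = 694 × 0.850 × (493 − 361) = 77867 kJ/h
Energy balance on cold side (adiabatic exchanger): Q = ṁ_c·Cp_c·(T_c,out − T_c,in)
ṁ_c = 77867 / [2.53 × (29.5 − 5.96)] = 1307.5 kg/h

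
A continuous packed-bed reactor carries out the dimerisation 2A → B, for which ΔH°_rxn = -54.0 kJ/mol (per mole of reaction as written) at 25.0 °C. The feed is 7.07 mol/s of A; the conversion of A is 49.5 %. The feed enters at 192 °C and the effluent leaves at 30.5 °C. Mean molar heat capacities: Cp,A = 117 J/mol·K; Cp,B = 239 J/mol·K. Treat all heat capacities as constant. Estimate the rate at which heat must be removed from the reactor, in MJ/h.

Extent of reaction ξ = 0.495 × 7.07 / 2 = 1.7498 mol/s
Reaction term: ξ·ΔH°_rxn = 1.7498 × -54.0 = -94.491 kJ/s
Sensible, feed 192→25 °C: -138.14 kJ/s
Outlet flows (mol/s): A 3.5704, B 1.7498
Sensible, products 25→30.5 °C: 4.5977 kJ/s
Q = ΔH = -228.03 kJ/s = -228.03 kW
Heat removed = 820.92 MJ/h

Q_out = 821 MJ/h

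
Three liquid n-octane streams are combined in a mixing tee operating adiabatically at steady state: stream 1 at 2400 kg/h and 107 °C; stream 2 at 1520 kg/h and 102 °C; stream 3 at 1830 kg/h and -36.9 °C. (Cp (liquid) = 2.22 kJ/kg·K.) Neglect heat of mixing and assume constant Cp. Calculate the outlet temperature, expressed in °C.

Adiabatic, steady state ⇒ Σ ṁᵢCp,ᵢ(T_out − Tᵢ) = 0
T_out = Σ ṁᵢCp,ᵢTᵢ / Σ ṁᵢCp,ᵢ
      = 764370 / 12765 = 59.881 °C

T_out = 59.9 °C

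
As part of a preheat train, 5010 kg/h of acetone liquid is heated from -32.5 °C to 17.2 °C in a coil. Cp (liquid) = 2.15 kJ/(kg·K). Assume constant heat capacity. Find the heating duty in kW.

Q = 149 kW

Q = ṁ·Cp·ΔT = 5010 × 2.15 × (17.2 − -32.5) = 535340 kJ/h
Converting: 535340 / 3600 s = 148.71 kW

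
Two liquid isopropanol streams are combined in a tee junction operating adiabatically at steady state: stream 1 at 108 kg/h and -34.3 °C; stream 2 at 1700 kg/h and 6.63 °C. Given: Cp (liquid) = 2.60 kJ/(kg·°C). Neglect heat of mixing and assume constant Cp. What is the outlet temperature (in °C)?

Energy balance with Q = 0: Σ ṁᵢCp,ᵢ(T_out − Tᵢ) = 0
T_out = Σ ṁᵢCp,ᵢTᵢ / Σ ṁᵢCp,ᵢ
      = 19673 / 4700.8 = 4.1851 °C

T_out = 4.19 °C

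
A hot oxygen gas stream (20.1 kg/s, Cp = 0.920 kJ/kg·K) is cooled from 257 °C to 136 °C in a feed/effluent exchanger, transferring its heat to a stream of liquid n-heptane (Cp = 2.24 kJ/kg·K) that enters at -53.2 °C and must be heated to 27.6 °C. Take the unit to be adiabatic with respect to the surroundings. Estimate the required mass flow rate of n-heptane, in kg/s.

ṁ_c = 12.4 kg/s

Heat released by hot stream: Q = 20.1 × 0.920 × (257 − 136) = 2237.5 kJ/s
Energy balance on cold side (adiabatic exchanger): Q = ṁ_c·Cp_c·(T_c,out − T_c,in)
ṁ_c = 2237.5 / [2.24 × (27.6 − -53.2)] = 12.363 kg/s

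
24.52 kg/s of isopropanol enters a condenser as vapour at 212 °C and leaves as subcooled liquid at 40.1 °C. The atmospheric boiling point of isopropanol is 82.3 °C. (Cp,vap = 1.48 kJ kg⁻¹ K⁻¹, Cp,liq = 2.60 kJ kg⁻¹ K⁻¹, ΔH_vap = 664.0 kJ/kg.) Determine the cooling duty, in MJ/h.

vapour 212→82.3 °C: -191.96 kJ/kg
condensation at 82.3 °C: -664 kJ/kg
liquid 82.3→40.1 °C: -109.72 kJ/kg
Δh = -191.96 + -664 + -109.72 = -965.68 kJ/kg
Q = ṁ·Δh = 24.52 kg/s × -965.68 kJ/kg = -23678 kJ/s
|Q| = 23678 kW = 85242 MJ/h

Q_c = 85200 MJ/h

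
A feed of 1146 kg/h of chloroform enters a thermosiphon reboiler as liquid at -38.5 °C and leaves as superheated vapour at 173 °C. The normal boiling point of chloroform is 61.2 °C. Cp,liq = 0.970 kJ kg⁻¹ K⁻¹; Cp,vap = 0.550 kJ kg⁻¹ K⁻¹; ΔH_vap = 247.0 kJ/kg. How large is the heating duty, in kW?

Q = 129 kW

liquid -38.5→61.2 °C: 96.709 kJ/kg
vaporisation at 61.2 °C: 247 kJ/kg
vapour 61.2→173 °C: 61.49 kJ/kg
Δh = 96.709 + 247 + 61.49 = 405.2 kJ/kg
Q = ṁ·Δh = 1146 kg/h × 405.2 kJ/kg = 464360 kJ/h
|Q| = 128.99 kW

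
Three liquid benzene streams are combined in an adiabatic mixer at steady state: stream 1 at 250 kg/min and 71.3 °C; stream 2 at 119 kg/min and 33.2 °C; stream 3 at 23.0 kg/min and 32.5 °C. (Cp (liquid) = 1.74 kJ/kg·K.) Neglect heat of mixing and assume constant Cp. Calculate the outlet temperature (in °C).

Adiabatic, steady state ⇒ Σ ṁᵢCp,ᵢ(T_out − Tᵢ) = 0
Σ ṁᵢCp,ᵢTᵢ = 250×1.74×71.3 + 119×1.74×33.2 + 23.0×1.74×32.5 = 39191
Σ ṁᵢCp,ᵢ = 250×1.74 + 119×1.74 + 23.0×1.74 = 682.08
T_out = 39191 / 682.08 = 57.457 °C

T_out = 57.5 °C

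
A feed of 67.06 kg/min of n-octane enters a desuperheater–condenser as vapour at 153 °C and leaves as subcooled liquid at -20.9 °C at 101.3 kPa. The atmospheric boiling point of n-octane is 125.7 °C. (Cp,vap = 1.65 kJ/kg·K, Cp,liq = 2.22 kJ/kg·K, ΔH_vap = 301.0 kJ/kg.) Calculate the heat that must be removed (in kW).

vapour 153→125.7 °C: -45.045 kJ/kg
condensation at 125.7 °C: -301 kJ/kg
liquid 125.7→-20.9 °C: -325.45 kJ/kg
Δh = -45.045 + -301 + -325.45 = -671.5 kJ/kg
Q = ṁ·Δh = 67.06 kg/min × -671.5 kJ/kg = -45031 kJ/min
|Q| = 750.51 kW

Q_c = 751 kW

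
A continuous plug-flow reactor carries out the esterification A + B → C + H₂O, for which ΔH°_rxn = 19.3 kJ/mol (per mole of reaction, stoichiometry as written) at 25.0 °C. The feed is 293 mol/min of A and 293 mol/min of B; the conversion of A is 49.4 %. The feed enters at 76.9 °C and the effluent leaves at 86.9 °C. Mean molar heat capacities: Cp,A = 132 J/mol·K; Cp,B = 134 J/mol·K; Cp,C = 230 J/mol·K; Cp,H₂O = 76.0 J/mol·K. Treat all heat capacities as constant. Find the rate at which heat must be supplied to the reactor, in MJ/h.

Q_in = 236 MJ/h

Extent of reaction ξ = 0.494 × 293 = 144.74 mol/min
Reaction term: ξ·ΔH°_rxn = 144.74 × 19.3 = 2793.5 kJ/min
Sensible, feed 76.9→25 °C: -4045 kJ/min
Outlet flows (mol/min): A 148.26, B 148.26, C 144.74, H₂O 144.74
Sensible, products 25→86.9 °C: 5182.7 kJ/min
Q = ΔH = 3931.3 kJ/min = 65.521 kW
Heat supplied = 235.88 MJ/h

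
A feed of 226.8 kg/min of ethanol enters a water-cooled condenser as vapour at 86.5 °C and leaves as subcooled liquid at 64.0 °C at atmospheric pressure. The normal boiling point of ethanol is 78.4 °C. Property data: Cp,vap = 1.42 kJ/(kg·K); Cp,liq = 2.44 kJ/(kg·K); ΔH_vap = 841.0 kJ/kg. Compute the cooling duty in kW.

Q_c = 3360 kW

vapour 86.5→78.4 °C: -11.502 kJ/kg
condensation at 78.4 °C: -841 kJ/kg
liquid 78.4→64.0 °C: -35.136 kJ/kg
Δh = -11.502 + -841 + -35.136 = -887.64 kJ/kg
Q = ṁ·Δh = 226.8 kg/min × -887.64 kJ/kg = -201320 kJ/min
|Q| = 3355.3 kW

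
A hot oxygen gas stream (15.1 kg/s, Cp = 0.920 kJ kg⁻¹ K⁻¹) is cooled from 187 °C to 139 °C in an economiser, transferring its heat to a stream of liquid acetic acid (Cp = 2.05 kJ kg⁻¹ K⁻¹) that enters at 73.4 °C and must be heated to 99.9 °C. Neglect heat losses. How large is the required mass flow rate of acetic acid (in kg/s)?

Heat released by hot stream: Q = 15.1 × 0.920 × (187 − 139) = 666.82 kJ/s
Energy balance on cold side (adiabatic exchanger): Q = ṁ_c·Cp_c·(T_c,out − T_c,in)
ṁ_c = 666.82 / [2.05 × (99.9 − 73.4)] = 12.275 kg/s

ṁ_c = 12.3 kg/s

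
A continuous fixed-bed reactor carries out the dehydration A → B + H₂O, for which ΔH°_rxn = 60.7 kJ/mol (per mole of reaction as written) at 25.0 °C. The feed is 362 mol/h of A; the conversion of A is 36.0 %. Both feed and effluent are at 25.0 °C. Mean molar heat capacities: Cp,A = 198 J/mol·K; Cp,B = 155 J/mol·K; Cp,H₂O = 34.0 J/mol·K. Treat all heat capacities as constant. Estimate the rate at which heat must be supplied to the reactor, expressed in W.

Q_in = 2200 W

Extent of reaction ξ = 0.360 × 362 = 130.32 mol/h
Reaction term: ξ·ΔH°_rxn = 130.32 × 60.7 = 7910.4 kJ/h
Q = ΔH = 7910.4 kJ/h = 2.1973 kW
Heat supplied = 2197.3 W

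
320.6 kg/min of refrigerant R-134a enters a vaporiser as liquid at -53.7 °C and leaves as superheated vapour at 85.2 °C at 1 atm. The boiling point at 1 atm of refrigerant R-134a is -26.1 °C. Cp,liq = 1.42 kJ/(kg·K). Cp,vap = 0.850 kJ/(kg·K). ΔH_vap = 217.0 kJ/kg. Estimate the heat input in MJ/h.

Q = 6750 MJ/h

liquid -53.7→-26.1 °C: 39.192 kJ/kg
vaporisation at -26.1 °C: 217 kJ/kg
vapour -26.1→85.2 °C: 94.605 kJ/kg
Δh = 39.192 + 217 + 94.605 = 350.8 kJ/kg
Q = ṁ·Δh = 320.6 kg/min × 350.8 kJ/kg = 112470 kJ/min
|Q| = 1874.4 kW = 6747.9 MJ/h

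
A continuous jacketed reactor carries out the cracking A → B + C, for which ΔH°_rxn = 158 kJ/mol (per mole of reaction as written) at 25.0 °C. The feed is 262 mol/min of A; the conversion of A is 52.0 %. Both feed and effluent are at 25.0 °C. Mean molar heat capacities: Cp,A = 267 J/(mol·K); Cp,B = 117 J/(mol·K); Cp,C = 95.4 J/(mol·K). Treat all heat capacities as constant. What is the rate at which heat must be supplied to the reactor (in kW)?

Q_in = 359 kW

Extent of reaction ξ = 0.520 × 262 = 136.24 mol/min
Reaction term: ξ·ΔH°_rxn = 136.24 × 158 = 21526 kJ/min
Q = ΔH = 21526 kJ/min = 358.77 kW
Heat supplied = 358.77 kW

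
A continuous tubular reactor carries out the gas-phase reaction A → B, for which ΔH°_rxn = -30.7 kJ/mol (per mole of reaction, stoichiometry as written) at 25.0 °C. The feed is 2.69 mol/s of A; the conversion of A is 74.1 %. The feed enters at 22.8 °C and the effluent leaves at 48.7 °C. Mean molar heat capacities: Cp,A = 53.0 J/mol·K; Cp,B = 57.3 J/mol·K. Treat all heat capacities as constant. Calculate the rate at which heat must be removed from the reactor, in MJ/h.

Extent of reaction ξ = 0.741 × 2.69 = 1.9933 mol/s
Reaction term: ξ·ΔH°_rxn = 1.9933 × -30.7 = -61.194 kJ/s
Sensible, feed 22.8→25 °C: 0.31365 kJ/s
Outlet flows (mol/s): A 0.69671, B 1.9933
Sensible, products 25→48.7 °C: 3.582 kJ/s
Q = ΔH = -57.298 kJ/s = -57.298 kW
Heat removed = 206.27 MJ/h

Q_out = 206 MJ/h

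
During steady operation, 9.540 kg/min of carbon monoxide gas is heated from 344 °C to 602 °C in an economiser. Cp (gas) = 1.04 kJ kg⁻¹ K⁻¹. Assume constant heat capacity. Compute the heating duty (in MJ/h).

Q = ṁ·Cp·ΔT = 9.540 × 1.04 × (602 − 344) = 2559.8 kJ/min
Converting: 2559.8 / 60 s = 42.663 kW
Heating duty = 153.59 MJ/h

Q = 154 MJ/h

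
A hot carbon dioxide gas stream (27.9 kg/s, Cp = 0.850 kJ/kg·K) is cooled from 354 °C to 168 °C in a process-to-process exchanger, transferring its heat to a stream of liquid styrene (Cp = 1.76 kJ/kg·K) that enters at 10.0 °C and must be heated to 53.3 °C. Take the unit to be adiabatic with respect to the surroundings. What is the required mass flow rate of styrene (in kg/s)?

ṁ_c = 57.9 kg/s

Heat released by hot stream: Q = 27.9 × 0.850 × (354 − 168) = 4411 kJ/s
Energy balance on cold side (adiabatic exchanger): Q = ṁ_c·Cp_c·(T_c,out − T_c,in)
ṁ_c = 4411 / [1.76 × (53.3 − 10.0)] = 57.881 kg/s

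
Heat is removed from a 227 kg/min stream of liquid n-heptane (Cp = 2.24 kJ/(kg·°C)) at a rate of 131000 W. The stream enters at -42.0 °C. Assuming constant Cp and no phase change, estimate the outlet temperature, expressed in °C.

T_out = -57.5 °C

Q = 131000 W = 7860 kJ/min
ΔT = Q/(ṁ·Cp) = 7860/(227×2.24) = 15.458 K
T_out = -42.0 − 15.458 = -57.458 °C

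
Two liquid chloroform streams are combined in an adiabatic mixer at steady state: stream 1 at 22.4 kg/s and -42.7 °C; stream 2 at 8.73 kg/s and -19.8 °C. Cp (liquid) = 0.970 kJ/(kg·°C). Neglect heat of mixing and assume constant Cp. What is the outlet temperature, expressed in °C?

T_out = -36.3 °C

Adiabatic, steady state ⇒ Σ ṁᵢCp,ᵢ(T_out − Tᵢ) = 0
T_out = Σ ṁᵢCp,ᵢTᵢ / Σ ṁᵢCp,ᵢ
      = -1095.5 / 30.196 = -36.278 °C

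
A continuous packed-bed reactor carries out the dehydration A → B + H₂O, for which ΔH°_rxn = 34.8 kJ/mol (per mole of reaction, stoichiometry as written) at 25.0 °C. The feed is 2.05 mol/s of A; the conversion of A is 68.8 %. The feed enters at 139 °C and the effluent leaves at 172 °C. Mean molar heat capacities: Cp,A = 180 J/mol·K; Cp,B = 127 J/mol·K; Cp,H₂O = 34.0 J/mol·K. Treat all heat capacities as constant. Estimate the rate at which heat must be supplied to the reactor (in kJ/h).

Q_in = 206000 kJ/h

Extent of reaction ξ = 0.688 × 2.05 = 1.4104 mol/s
Reaction term: ξ·ΔH°_rxn = 1.4104 × 34.8 = 49.082 kJ/s
Sensible, feed 139→25 °C: -42.066 kJ/s
Outlet flows (mol/s): A 0.6396, B 1.4104, H₂O 1.4104
Sensible, products 25→172 °C: 50.304 kJ/s
Q = ΔH = 57.32 kJ/s = 57.32 kW
Heat supplied = 206350 kJ/h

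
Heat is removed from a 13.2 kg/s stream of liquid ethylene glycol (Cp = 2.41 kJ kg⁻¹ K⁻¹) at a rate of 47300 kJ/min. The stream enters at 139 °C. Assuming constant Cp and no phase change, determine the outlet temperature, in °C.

Q = 47300 kJ/min = 788.33 kJ/s
ΔT = Q/(ṁ·Cp) = 788.33/(13.2×2.41) = 24.781 K
T_out = 139 − 24.781 = 114.22 °C

T_out = 114 °C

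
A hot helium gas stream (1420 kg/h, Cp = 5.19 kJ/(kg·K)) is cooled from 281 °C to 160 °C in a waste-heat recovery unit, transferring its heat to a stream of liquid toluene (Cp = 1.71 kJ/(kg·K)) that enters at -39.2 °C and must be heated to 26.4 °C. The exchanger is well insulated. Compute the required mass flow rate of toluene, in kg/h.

ṁ_c = 7950 kg/h

Heat released by hot stream: Q = 1420 × 5.19 × (281 − 160) = 891750 kJ/h
Energy balance on cold side (adiabatic exchanger): Q = ṁ_c·Cp_c·(T_c,out − T_c,in)
ṁ_c = 891750 / [1.71 × (26.4 − -39.2)] = 7949.5 kg/h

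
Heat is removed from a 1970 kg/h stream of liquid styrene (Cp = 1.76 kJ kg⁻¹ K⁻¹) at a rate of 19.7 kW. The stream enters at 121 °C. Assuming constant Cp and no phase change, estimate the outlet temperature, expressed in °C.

Q = 19.7 kW = 70920 kJ/h
ΔT = Q/(ṁ·Cp) = 70920/(1970×1.76) = 20.455 K
T_out = 121 − 20.455 = 100.55 °C

T_out = 101 °C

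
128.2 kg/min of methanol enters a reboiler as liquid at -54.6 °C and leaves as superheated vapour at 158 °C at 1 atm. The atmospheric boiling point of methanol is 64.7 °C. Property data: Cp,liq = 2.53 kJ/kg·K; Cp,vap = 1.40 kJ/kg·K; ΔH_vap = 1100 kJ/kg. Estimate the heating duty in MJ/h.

liquid -54.6→64.7 °C: 301.83 kJ/kg
vaporisation at 64.7 °C: 1100 kJ/kg
vapour 64.7→158 °C: 130.62 kJ/kg
Δh = 301.83 + 1100 + 130.62 = 1532.4 kJ/kg
Q = ṁ·Δh = 128.2 kg/min × 1532.4 kJ/kg = 196460 kJ/min
|Q| = 3274.3 kW = 11788 MJ/h

Q = 11800 MJ/h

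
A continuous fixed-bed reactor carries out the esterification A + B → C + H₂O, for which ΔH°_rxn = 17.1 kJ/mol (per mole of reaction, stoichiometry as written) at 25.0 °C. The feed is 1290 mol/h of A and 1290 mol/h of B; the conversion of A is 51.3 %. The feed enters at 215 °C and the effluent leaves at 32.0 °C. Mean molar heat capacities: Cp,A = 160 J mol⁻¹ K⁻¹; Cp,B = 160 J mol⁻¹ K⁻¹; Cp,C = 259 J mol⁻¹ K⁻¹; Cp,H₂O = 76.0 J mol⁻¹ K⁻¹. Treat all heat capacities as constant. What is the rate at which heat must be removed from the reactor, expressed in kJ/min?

Q_out = 1070 kJ/min

Extent of reaction ξ = 0.513 × 1290 = 661.77 mol/h
Reaction term: ξ·ΔH°_rxn = 661.77 × 17.1 = 11316 kJ/h
Sensible, feed 215→25 °C: -78432 kJ/h
Outlet flows (mol/h): A 628.23, B 628.23, C 661.77, H₂O 661.77
Sensible, products 25→32.0 °C: 2959.1 kJ/h
Q = ΔH = -64157 kJ/h = -17.821 kW
Heat removed = 1069.3 kJ/min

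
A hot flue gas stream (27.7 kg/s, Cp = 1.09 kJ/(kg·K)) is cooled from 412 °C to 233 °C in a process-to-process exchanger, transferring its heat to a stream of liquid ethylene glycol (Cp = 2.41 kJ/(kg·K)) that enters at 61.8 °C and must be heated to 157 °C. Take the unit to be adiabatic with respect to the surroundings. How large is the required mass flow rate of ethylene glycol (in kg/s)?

ṁ_c = 23.6 kg/s

Heat released by hot stream: Q = 27.7 × 1.09 × (412 − 233) = 5404.5 kJ/s
Energy balance on cold side (adiabatic exchanger): Q = ṁ_c·Cp_c·(T_c,out − T_c,in)
ṁ_c = 5404.5 / [2.41 × (157 − 61.8)] = 23.556 kg/s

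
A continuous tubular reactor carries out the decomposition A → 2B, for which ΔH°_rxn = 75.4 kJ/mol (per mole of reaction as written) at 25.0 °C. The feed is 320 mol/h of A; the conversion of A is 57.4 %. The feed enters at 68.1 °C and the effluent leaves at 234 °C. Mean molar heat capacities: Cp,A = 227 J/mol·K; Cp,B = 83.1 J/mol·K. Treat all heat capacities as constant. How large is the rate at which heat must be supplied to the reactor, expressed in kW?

Extent of reaction ξ = 0.574 × 320 = 183.68 mol/h
Reaction term: ξ·ΔH°_rxn = 183.68 × 75.4 = 13849 kJ/h
Sensible, feed 68.1→25 °C: -3130.8 kJ/h
Outlet flows (mol/h): A 136.32, B 367.36
Sensible, products 25→234 °C: 12848 kJ/h
Q = ΔH = 23566 kJ/h = 6.5462 kW
Heat supplied = 6.5462 kW

Q_in = 6.55 kW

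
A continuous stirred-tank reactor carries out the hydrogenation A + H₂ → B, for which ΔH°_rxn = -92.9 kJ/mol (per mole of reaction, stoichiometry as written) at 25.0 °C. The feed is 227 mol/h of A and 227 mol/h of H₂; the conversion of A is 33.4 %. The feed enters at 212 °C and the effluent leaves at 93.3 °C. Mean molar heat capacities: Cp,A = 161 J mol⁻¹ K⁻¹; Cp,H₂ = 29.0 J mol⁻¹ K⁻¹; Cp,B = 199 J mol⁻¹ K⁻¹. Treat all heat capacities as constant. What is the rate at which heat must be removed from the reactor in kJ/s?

Extent of reaction ξ = 0.334 × 227 = 75.818 mol/h
Reaction term: ξ·ΔH°_rxn = 75.818 × -92.9 = -7043.5 kJ/h
Sensible, feed 212→25 °C: -8065.3 kJ/h
Outlet flows (mol/h): A 151.18, H₂ 151.18, B 75.818
Sensible, products 25→93.3 °C: 2992.4 kJ/h
Q = ΔH = -12116 kJ/h = -3.3657 kW
Heat removed = 3.3657 kJ/s

Q_out = 3.37 kJ/s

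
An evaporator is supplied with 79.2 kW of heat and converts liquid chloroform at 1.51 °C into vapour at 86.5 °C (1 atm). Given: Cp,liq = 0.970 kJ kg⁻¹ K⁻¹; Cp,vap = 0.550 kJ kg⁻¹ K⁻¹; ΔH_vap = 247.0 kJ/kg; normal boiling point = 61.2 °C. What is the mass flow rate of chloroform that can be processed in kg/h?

Δh = 0.970×(61.2−1.51) + 247.0 + 0.550×(86.5−61.2) = 318.81 kJ/kg
Q = 79.2 kW = 79.2 kJ/s = 285120 kJ/h
ṁ = Q/Δh = 285120 / 318.81 = 894.31 kg/h

ṁ = 894 kg/h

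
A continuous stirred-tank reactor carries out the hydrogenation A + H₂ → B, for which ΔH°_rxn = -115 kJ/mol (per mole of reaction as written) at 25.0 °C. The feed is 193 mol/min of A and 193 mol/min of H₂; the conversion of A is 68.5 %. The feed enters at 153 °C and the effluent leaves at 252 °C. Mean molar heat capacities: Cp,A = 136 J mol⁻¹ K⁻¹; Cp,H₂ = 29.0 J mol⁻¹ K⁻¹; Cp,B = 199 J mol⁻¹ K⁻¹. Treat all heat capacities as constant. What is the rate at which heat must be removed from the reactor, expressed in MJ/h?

Q_out = 662 MJ/h

Extent of reaction ξ = 0.685 × 193 = 132.21 mol/min
Reaction term: ξ·ΔH°_rxn = 132.21 × -115 = -15204 kJ/min
Sensible, feed 153→25 °C: -4076.2 kJ/min
Outlet flows (mol/min): A 60.795, H₂ 60.795, B 132.21
Sensible, products 25→252 °C: 8249.2 kJ/min
Q = ΔH = -11031 kJ/min = -183.84 kW
Heat removed = 661.83 MJ/h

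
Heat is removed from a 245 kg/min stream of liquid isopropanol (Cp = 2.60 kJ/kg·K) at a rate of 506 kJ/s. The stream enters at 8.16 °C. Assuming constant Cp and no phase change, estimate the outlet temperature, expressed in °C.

T_out = -39.5 °C

Q = 506 kJ/s = 30360 kJ/min
ΔT = Q/(ṁ·Cp) = 30360/(245×2.60) = 47.661 K
T_out = 8.16 − 47.661 = -39.501 °C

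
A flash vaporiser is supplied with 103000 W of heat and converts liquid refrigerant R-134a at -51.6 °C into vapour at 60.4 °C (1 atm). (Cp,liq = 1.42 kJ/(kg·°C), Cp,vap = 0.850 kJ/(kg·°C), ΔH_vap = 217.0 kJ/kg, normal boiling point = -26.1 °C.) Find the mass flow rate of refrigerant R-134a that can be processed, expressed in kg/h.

Δh = 1.42×(-26.1−-51.6) + 217.0 + 0.850×(60.4−-26.1) = 326.74 kJ/kg
Q = 103000 W = 103 kJ/s = 370800 kJ/h
ṁ = Q/Δh = 370800 / 326.74 = 1134.9 kg/h

ṁ = 1130 kg/h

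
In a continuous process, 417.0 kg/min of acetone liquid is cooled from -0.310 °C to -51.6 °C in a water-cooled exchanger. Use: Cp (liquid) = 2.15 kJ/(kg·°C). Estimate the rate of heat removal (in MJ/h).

Q_c = 2760 MJ/h

Q = ṁ·Cp·ΔT = 417.0 × 2.15 × (-51.6 − -0.310) = -45984 kJ/min
Converting: 45984 / 60 s = 766.4 kW
Cooling duty = 2759 MJ/h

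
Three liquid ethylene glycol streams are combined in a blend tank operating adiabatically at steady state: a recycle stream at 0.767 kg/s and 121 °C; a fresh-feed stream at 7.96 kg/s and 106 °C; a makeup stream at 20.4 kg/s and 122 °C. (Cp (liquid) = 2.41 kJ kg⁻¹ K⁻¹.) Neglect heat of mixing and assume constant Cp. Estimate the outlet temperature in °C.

Energy balance with Q = 0: Σ ṁᵢCp,ᵢ(T_out − Tᵢ) = 0
T_out = Σ ṁᵢCp,ᵢTᵢ / Σ ṁᵢCp,ᵢ
      = 8255.1 / 70.196 = 117.6 °C

T_out = 118 °C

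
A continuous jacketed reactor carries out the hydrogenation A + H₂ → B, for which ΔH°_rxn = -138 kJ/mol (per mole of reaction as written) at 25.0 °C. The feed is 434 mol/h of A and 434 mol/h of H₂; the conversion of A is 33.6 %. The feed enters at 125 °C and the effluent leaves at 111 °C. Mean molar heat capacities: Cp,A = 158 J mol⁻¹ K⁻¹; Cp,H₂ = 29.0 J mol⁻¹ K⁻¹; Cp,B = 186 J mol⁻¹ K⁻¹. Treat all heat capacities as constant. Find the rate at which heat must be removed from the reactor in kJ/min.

Extent of reaction ξ = 0.336 × 434 = 145.82 mol/h
Reaction term: ξ·ΔH°_rxn = 145.82 × -138 = -20124 kJ/h
Sensible, feed 125→25 °C: -8115.8 kJ/h
Outlet flows (mol/h): A 288.18, H₂ 288.18, B 145.82
Sensible, products 25→111 °C: 6967 kJ/h
Q = ΔH = -21272 kJ/h = -5.909 kW
Heat removed = 354.54 kJ/min

Q_out = 355 kJ/min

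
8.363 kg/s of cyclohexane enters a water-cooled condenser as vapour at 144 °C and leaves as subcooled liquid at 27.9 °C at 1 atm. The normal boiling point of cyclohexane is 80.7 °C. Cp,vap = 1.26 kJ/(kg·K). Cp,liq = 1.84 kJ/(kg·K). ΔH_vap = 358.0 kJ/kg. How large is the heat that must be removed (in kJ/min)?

vapour 144→80.7 °C: -79.758 kJ/kg
condensation at 80.7 °C: -358 kJ/kg
liquid 80.7→27.9 °C: -97.152 kJ/kg
Δh = -79.758 + -358 + -97.152 = -534.91 kJ/kg
Q = ṁ·Δh = 8.363 kg/s × -534.91 kJ/kg = -4473.5 kJ/s
|Q| = 4473.5 kW = 268410 kJ/min

Q_c = 268000 kJ/min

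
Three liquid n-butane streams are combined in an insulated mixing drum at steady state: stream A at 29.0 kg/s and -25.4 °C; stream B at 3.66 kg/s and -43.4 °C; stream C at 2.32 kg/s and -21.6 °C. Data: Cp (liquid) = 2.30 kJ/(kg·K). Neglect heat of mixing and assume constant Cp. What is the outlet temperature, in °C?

Energy balance with Q = 0: Σ ṁᵢCp,ᵢ(T_out − Tᵢ) = 0
Σ ṁᵢCp,ᵢTᵢ = 29.0×2.30×-25.4 + 3.66×2.30×-43.4 + 2.32×2.30×-21.6 = -2174.8
Σ ṁᵢCp,ᵢ = 29.0×2.30 + 3.66×2.30 + 2.32×2.30 = 80.454
T_out = -2174.8 / 80.454 = -27.031 °C

T_out = -27.0 °C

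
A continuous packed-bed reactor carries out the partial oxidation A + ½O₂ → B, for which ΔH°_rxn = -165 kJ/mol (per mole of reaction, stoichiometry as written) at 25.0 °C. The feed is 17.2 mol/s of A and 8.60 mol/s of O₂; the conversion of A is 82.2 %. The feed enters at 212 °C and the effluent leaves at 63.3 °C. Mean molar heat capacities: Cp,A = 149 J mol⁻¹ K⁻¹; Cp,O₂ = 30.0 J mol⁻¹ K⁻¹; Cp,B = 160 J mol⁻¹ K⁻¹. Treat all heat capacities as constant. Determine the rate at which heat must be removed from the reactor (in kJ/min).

Extent of reaction ξ = 0.822 × 17.2 = 14.138 mol/s
Reaction term: ξ·ΔH°_rxn = 14.138 × -165 = -2332.8 kJ/s
Sensible, feed 212→25 °C: -527.49 kJ/s
Outlet flows (mol/s): A 3.0616, O₂ 1.5308, B 14.138
Sensible, products 25→63.3 °C: 105.87 kJ/s
Q = ΔH = -2754.5 kJ/s = -2754.5 kW
Heat removed = 165270 kJ/min

Q_out = 165000 kJ/min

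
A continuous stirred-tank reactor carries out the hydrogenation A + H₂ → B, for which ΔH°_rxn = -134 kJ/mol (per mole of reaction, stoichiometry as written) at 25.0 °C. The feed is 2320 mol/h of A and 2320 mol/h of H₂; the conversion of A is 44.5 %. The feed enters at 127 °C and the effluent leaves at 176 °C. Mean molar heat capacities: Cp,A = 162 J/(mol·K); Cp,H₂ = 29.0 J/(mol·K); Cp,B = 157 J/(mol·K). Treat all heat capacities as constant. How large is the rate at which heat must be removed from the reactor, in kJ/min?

Extent of reaction ξ = 0.445 × 2320 = 1032.4 mol/h
Reaction term: ξ·ΔH°_rxn = 1032.4 × -134 = -138340 kJ/h
Sensible, feed 127→25 °C: -45198 kJ/h
Outlet flows (mol/h): A 1287.6, H₂ 1287.6, B 1032.4
Sensible, products 25→176 °C: 61611 kJ/h
Q = ΔH = -121930 kJ/h = -33.869 kW
Heat removed = 2032.2 kJ/min

Q_out = 2030 kJ/min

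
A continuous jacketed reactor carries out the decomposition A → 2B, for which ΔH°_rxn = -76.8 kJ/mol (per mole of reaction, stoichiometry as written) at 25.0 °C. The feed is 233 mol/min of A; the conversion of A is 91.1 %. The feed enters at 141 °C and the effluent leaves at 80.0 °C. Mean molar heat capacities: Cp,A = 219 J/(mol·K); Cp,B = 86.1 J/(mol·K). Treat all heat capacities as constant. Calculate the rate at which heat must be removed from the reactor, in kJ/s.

Extent of reaction ξ = 0.911 × 233 = 212.26 mol/min
Reaction term: ξ·ΔH°_rxn = 212.26 × -76.8 = -16302 kJ/min
Sensible, feed 141→25 °C: -5919.1 kJ/min
Outlet flows (mol/min): A 20.737, B 424.53
Sensible, products 25→80.0 °C: 2260.1 kJ/min
Q = ΔH = -19961 kJ/min = -332.68 kW
Heat removed = 332.68 kJ/s

Q_out = 333 kJ/s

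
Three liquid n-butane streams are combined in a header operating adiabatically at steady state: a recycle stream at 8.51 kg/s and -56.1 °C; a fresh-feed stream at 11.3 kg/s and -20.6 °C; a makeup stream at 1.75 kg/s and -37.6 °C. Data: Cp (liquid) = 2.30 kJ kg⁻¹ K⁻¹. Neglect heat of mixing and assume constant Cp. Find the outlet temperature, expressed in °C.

T_out = -36.0 °C

No heat crosses the boundary, so H_out = H_in.
T_out = Σ ṁᵢCp,ᵢTᵢ / Σ ṁᵢCp,ᵢ
      = -1784.8 / 49.588 = -35.992 °C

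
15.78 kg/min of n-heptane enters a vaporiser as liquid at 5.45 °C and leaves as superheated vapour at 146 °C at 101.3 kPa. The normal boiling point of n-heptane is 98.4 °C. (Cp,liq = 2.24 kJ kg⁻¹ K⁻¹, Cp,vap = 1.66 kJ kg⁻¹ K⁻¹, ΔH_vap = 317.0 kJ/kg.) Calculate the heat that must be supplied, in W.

liquid 5.45→98.4 °C: 208.21 kJ/kg
vaporisation at 98.4 °C: 317 kJ/kg
vapour 98.4→146 °C: 79.016 kJ/kg
Δh = 208.21 + 317 + 79.016 = 604.22 kJ/kg
Q = ṁ·Δh = 15.78 kg/min × 604.22 kJ/kg = 9534.7 kJ/min
|Q| = 158.91 kW = 158910 W

Q = 159000 W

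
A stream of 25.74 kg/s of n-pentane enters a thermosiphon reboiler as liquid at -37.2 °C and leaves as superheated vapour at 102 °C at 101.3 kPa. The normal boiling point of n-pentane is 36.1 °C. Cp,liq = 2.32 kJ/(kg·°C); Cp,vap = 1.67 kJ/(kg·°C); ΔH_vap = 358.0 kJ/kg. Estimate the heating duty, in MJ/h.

Q = 59100 MJ/h

liquid -37.2→36.1 °C: 170.06 kJ/kg
vaporisation at 36.1 °C: 358 kJ/kg
vapour 36.1→102 °C: 110.05 kJ/kg
Δh = 170.06 + 358 + 110.05 = 638.11 kJ/kg
Q = ṁ·Δh = 25.74 kg/s × 638.11 kJ/kg = 16425 kJ/s
|Q| = 16425 kW = 59130 MJ/h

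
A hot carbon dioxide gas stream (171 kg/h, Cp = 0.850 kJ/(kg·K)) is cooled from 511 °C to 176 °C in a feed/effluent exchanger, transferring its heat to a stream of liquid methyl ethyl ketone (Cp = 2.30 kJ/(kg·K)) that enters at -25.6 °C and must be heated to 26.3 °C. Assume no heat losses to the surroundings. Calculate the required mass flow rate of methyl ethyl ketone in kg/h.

ṁ_c = 408 kg/h

Heat released by hot stream: Q = 171 × 0.850 × (511 − 176) = 48692 kJ/h
Energy balance on cold side (adiabatic exchanger): Q = ṁ_c·Cp_c·(T_c,out − T_c,in)
ṁ_c = 48692 / [2.30 × (26.3 − -25.6)] = 407.91 kg/h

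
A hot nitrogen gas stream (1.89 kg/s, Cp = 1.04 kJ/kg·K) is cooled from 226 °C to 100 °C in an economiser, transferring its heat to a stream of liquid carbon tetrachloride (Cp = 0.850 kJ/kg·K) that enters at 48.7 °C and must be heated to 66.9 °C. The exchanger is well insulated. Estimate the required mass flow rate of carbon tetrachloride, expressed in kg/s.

Heat released by hot stream: Q = 1.89 × 1.04 × (226 − 100) = 247.67 kJ/s
Energy balance on cold side (adiabatic exchanger): Q = ṁ_c·Cp_c·(T_c,out − T_c,in)
ṁ_c = 247.67 / [0.850 × (66.9 − 48.7)] = 16.009 kg/s

ṁ_c = 16.0 kg/s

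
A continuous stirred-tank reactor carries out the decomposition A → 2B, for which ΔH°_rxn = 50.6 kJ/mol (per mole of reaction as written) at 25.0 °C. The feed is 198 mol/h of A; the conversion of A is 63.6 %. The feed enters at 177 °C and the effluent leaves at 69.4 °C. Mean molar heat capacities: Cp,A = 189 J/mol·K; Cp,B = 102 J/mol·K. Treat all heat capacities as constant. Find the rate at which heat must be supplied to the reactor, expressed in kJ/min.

Q_in = 40.5 kJ/min

Extent of reaction ξ = 0.636 × 198 = 125.93 mol/h
Reaction term: ξ·ΔH°_rxn = 125.93 × 50.6 = 6372 kJ/h
Sensible, feed 177→25 °C: -5688.1 kJ/h
Outlet flows (mol/h): A 72.072, B 251.86
Sensible, products 25→69.4 °C: 1745.4 kJ/h
Q = ΔH = 2429.2 kJ/h = 0.67478 kW
Heat supplied = 40.487 kJ/min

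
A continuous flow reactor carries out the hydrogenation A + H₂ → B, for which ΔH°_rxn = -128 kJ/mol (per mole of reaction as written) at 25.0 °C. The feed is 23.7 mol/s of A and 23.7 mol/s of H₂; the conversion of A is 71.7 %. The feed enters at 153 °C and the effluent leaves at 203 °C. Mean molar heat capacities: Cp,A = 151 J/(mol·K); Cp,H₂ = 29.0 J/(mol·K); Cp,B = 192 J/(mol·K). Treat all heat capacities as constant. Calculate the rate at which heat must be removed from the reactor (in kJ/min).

Q_out = 116000 kJ/min

Extent of reaction ξ = 0.717 × 23.7 = 16.993 mol/s
Reaction term: ξ·ΔH°_rxn = 16.993 × -128 = -2175.1 kJ/s
Sensible, feed 153→25 °C: -546.05 kJ/s
Outlet flows (mol/s): A 6.7071, H₂ 6.7071, B 16.993
Sensible, products 25→203 °C: 795.64 kJ/s
Q = ΔH = -1925.5 kJ/s = -1925.5 kW
Heat removed = 115530 kJ/min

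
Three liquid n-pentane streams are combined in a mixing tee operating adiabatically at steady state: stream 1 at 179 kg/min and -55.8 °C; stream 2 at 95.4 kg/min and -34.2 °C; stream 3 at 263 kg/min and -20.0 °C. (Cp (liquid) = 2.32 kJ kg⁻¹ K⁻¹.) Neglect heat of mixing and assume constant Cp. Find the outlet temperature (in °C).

T_out = -34.4 °C

Energy balance with Q = 0: Σ ṁᵢCp,ᵢ(T_out − Tᵢ) = 0
Σ ṁᵢCp,ᵢTᵢ = 179×2.32×-55.8 + 95.4×2.32×-34.2 + 263×2.32×-20.0 = -42945
Σ ṁᵢCp,ᵢ = 179×2.32 + 95.4×2.32 + 263×2.32 = 1246.8
T_out = -42945 / 1246.8 = -34.445 °C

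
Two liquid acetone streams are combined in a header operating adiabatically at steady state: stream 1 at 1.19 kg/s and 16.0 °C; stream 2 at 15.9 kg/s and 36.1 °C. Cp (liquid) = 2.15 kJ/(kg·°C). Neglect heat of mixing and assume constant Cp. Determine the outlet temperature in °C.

T_out = 34.7 °C

Energy balance with Q = 0: Σ ṁᵢCp,ᵢ(T_out − Tᵢ) = 0
Σ ṁᵢCp,ᵢTᵢ = 1.19×2.15×16.0 + 15.9×2.15×36.1 = 1275
Σ ṁᵢCp,ᵢ = 1.19×2.15 + 15.9×2.15 = 36.744
T_out = 1275 / 36.744 = 34.7 °C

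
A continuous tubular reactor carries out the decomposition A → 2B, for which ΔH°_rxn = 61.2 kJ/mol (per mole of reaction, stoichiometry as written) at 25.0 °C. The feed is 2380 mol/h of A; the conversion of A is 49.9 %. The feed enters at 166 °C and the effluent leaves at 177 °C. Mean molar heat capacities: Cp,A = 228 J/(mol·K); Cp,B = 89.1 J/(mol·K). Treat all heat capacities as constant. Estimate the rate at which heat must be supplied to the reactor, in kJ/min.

Q_in = 1160 kJ/min

Extent of reaction ξ = 0.499 × 2380 = 1187.6 mol/h
Reaction term: ξ·ΔH°_rxn = 1187.6 × 61.2 = 72682 kJ/h
Sensible, feed 166→25 °C: -76512 kJ/h
Outlet flows (mol/h): A 1192.4, B 2375.2
Sensible, products 25→177 °C: 73491 kJ/h
Q = ΔH = 69662 kJ/h = 19.35 kW
Heat supplied = 1161 kJ/min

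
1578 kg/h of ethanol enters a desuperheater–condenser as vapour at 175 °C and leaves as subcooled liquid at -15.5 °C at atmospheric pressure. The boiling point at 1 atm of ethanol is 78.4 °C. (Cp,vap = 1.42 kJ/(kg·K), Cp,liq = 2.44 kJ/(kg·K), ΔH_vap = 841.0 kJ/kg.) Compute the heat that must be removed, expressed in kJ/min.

vapour 175→78.4 °C: -137.17 kJ/kg
condensation at 78.4 °C: -841 kJ/kg
liquid 78.4→-15.5 °C: -229.12 kJ/kg
Δh = -137.17 + -841 + -229.12 = -1207.3 kJ/kg
Q = ṁ·Δh = 1578 kg/h × -1207.3 kJ/kg = -1.9051e+06 kJ/h
|Q| = 529.19 kW = 31752 kJ/min

Q_c = 31800 kJ/min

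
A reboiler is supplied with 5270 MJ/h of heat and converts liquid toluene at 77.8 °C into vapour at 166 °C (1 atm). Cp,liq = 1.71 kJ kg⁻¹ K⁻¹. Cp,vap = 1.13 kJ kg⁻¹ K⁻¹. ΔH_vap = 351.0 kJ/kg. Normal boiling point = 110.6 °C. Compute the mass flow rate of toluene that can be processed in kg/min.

ṁ = 187 kg/min

Δh = 1.71×(110.6−77.8) + 351.0 + 1.13×(166−110.6) = 469.69 kJ/kg
Q = 5270 MJ/h = 1463.9 kJ/s = 87833 kJ/min
ṁ = Q/Δh = 87833 / 469.69 = 187 kg/min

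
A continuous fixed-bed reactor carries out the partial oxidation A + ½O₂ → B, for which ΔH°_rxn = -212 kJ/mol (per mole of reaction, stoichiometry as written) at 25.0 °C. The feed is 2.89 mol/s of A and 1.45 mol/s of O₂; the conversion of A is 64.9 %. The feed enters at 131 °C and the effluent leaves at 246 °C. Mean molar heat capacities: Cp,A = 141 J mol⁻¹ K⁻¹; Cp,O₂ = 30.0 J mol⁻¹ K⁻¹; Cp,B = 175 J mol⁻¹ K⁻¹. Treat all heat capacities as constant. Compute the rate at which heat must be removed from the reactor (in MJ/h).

Q_out = 1220 MJ/h

Extent of reaction ξ = 0.649 × 2.89 = 1.8756 mol/s
Reaction term: ξ·ΔH°_rxn = 1.8756 × -212 = -397.63 kJ/s
Sensible, feed 131→25 °C: -47.805 kJ/s
Outlet flows (mol/s): A 1.0144, O₂ 0.51219, B 1.8756
Sensible, products 25→246 °C: 107.54 kJ/s
Q = ΔH = -337.89 kJ/s = -337.89 kW
Heat removed = 1216.4 MJ/h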